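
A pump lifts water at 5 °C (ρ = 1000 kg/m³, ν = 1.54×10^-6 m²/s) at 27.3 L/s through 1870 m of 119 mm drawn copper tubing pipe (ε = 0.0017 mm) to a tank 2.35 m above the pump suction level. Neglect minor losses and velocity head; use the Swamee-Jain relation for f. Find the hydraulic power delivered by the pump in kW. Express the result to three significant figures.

P_hyd ≈ 21.1 kW

V = 4Q/(πD²) = 2.455 m/s; Re = 1.90×10^5; ε/D = 1.43×10^-5; f = 0.01582
h_f = f(L/D)V²/2g = 76.35 m
Total head H = z + h_f = 2.35 + 76.35 = 78.70 m
P_hyd = ρgQH = 1000·9.81·0.0273·78.70 = 21.08 kW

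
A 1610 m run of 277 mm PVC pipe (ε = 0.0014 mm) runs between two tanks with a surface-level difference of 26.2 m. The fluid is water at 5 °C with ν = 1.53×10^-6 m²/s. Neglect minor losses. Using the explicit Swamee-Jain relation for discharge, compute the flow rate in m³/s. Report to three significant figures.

Q ≈ 0.155 m³/s

Swamee-Jain (Type II): Q = -0.965·√(gD⁵h_f/L)·ln[ε/(3.7D) + √(3.17ν²L/(gD³h_f))]
√(gD⁵h_f/L) = √(9.81·0.277⁵·26.2/1610) = 0.01614
ε/(3.7D) = 1.37×10^-6; √(3.17ν²L/(gD³h_f)) = 4.68×10^-5
Q = -0.965·0.01614·ln(4.813×10^-5) = 0.1548 m³/s
Check: V = 2.57 m/s, Re = 4.65×10^5, f = 0.01334, h_f = 26.1 m ≈ 26.2 m ✓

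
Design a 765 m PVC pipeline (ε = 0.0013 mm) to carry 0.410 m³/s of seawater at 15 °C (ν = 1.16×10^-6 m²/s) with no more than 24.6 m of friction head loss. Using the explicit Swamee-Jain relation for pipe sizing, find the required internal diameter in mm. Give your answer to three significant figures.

Swamee-Jain (Type III): D = 0.66·[ε^1.25·(LQ²/(gh_f))^4.75 + ν·Q^9.4·(L/(gh_f))^5.2]^0.04
LQ²/(gh_f) = 0.5329; L/(gh_f) = 3.170
Term 1 = ε^1.25·(…)^4.75 = 2.21×10^-9; Term 2 = ν·Q^9.4·(…)^5.2 = 1.07×10^-7
D = 0.66·(2.21×10^-9 + 1.07×10^-7)^0.04 = 0.3476 m = 348 mm
Check: V = 4.32 m/s, Re = 1.29×10^6, f = 0.01123, h_f = 23.5 m ≈ 24.6 m ✓

D ≈ 348 mm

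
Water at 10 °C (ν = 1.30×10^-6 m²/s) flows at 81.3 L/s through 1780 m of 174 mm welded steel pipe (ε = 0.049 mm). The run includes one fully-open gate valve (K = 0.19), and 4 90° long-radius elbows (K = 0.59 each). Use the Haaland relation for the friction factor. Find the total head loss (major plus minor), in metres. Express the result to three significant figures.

V = 4Q/(πD²) = 3.419 m/s; V²/2g = 0.5958 m
Re = 4.58×10^5, ε/D = 2.82×10^-4 → f = 0.01610 (Haaland)
Major: h_f = f(L/D)·V²/2g = 0.01610·10230·0.5958 = 98.15 m
Minor: ΣK = 2.55; h_m = ΣK·V²/2g = 1.519 m
Total H_L = 98.15 + 1.519 = 99.67 m

H_L ≈ 99.7 m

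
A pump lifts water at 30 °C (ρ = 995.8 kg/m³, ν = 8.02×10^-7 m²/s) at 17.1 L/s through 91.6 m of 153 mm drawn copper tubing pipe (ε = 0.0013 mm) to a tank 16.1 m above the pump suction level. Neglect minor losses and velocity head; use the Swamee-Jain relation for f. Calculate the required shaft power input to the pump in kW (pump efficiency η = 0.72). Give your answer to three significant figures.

V = 4Q/(πD²) = 0.9301 m/s; Re = 1.77×10^5; ε/D = 8.50×10^-6; f = 0.01597
h_f = f(L/D)V²/2g = 0.4217 m
Total head H = z + h_f = 16.1 + 0.4217 = 16.52 m
P_hyd = ρgQH = 995.8·9.81·0.0171·16.52 = 2.760 kW
P_shaft = P_hyd/η = 2.760/0.72 = 3.833 kW

P_shaft ≈ 3.83 kW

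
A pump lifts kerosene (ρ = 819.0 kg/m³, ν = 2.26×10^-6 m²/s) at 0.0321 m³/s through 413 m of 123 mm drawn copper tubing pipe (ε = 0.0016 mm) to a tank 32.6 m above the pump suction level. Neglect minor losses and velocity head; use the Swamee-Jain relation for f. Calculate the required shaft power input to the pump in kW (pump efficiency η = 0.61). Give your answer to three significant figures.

V = 4Q/(πD²) = 2.701 m/s; Re = 1.47×10^5; ε/D = 1.30×10^-5; f = 0.01661
h_f = f(L/D)V²/2g = 20.74 m
Total head H = z + h_f = 32.6 + 20.74 = 53.34 m
P_hyd = ρgQH = 819.0·9.81·0.0321·53.34 = 13.76 kW
P_shaft = P_hyd/η = 13.76/0.61 = 22.55 kW

P_shaft ≈ 22.6 kW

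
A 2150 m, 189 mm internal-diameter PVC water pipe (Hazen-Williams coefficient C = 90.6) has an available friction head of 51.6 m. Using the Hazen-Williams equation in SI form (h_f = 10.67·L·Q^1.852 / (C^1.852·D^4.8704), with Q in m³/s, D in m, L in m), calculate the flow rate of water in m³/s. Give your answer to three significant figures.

Q ≈ 0.0421 m³/s

Rearranging: Q = [h_f·C^1.852·D^4.8704 / (10.67·L)]^(1/1.852)
Q = [51.6·90.6^1.852·0.189^4.8704 / (10.67·2150)]^0.540 = 0.04213 m³/s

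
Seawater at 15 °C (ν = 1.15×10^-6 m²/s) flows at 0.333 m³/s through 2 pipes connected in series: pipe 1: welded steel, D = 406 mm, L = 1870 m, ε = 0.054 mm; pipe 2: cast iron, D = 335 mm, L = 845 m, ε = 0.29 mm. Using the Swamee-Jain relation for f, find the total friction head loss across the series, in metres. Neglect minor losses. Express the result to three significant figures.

Pipe 1: V = 2.572 m/s, Re = 9.08×10^5, ε/D = 1.33×10^-4, f = 0.01407, h_1 = f(L/D)V²/2g = 21.85 m
Pipe 2: V = 3.778 m/s, Re = 1.10×10^6, ε/D = 8.66×10^-4, f = 0.01936, h_2 = f(L/D)V²/2g = 35.52 m
Series → Q common, losses add: H = Σh = 57.37 m

H ≈ 57.4 m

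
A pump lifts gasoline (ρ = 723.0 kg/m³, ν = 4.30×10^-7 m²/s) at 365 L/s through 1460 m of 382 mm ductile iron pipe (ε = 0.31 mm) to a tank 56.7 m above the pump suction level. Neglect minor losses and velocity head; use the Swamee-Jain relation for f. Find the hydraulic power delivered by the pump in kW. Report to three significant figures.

V = 4Q/(πD²) = 3.185 m/s; Re = 2.83×10^6; ε/D = 8.12×10^-4; f = 0.01885
h_f = f(L/D)V²/2g = 37.25 m
Total head H = z + h_f = 56.7 + 37.25 = 93.95 m
P_hyd = ρgQH = 723.0·9.81·0.365·93.95 = 243.2 kW

P_hyd ≈ 243 kW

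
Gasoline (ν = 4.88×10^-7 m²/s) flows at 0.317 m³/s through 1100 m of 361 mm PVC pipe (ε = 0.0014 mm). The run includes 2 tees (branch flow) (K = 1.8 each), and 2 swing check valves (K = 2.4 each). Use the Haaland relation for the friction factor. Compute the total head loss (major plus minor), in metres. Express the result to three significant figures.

H_L ≈ 19.4 m

V = 4Q/(πD²) = 3.097 m/s; V²/2g = 0.4889 m
Re = 2.29×10^6, ε/D = 3.88×10^-6 → f = 0.01024 (Haaland)
Major: h_f = f(L/D)·V²/2g = 0.01024·3047·0.4889 = 15.26 m
Minor: ΣK = 8.40; h_m = ΣK·V²/2g = 4.107 m
Total H_L = 15.26 + 4.107 = 19.37 m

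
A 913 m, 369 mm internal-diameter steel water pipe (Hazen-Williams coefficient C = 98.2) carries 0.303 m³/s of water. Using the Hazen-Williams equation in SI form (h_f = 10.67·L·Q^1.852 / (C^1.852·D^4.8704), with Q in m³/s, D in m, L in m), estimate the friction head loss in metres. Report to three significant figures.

h_f ≈ 28.0 m

h_f = 10.67·913·0.303^1.852 / (98.2^1.852·0.369^4.8704) = 28.03 m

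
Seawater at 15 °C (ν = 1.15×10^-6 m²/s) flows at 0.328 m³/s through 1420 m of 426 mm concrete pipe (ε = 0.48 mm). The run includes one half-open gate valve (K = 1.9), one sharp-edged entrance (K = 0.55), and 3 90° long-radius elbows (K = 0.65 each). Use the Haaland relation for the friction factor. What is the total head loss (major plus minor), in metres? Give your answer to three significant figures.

V = 4Q/(πD²) = 2.301 m/s; V²/2g = 0.2699 m
Re = 8.52×10^5, ε/D = 0.00113 → f = 0.02054 (Haaland)
Major: h_f = f(L/D)·V²/2g = 0.02054·3333·0.2699 = 18.48 m
Minor: ΣK = 4.40; h_m = ΣK·V²/2g = 1.188 m
Total H_L = 18.48 + 1.188 = 19.67 m

H_L ≈ 19.7 m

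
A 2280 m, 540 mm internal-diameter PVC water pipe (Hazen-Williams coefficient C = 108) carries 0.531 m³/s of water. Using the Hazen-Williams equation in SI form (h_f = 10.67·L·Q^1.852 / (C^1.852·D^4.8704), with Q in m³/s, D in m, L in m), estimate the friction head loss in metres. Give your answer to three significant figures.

h_f ≈ 26.0 m

h_f = 10.67·2280·0.531^1.852 / (108^1.852·0.540^4.8704) = 25.97 m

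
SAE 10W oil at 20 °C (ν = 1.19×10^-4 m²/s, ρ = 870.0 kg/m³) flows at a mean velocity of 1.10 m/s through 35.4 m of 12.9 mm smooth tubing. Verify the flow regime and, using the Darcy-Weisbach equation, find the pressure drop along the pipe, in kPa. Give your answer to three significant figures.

Re = VD/ν = 1.10·0.01290/1.19×10^-4 = 119 → laminar (Re < 2300)
f = 64/Re = 0.5367
h_f = f(L/D)V²/(2g) = 0.5367·(35.4/0.01290)·1.10²/(2·9.81) = 90.83 m
Δp = ρg·h_f = 870.0·9.81·90.83 = 775.2 kPa

Δp ≈ 775 kPa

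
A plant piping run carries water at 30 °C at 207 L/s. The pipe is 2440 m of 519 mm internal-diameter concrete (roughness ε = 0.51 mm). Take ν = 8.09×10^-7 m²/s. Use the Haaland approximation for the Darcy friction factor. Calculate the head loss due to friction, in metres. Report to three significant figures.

V = 4Q/(πD²) = 4·0.207/(π·0.519²) = 0.9785 m/s
Re = VD/ν = 0.9785·0.519/8.09×10^-7 = 6.28×10^5 → turbulent
ε/D = 0.51/519 = 9.83×10^-4
Haaland: f = 0.02002
h_f = f(L/D)V²/(2g) = 0.02002·(2440/0.519)·0.9785²/(2·9.81) = 4.592 m

h_f ≈ 4.59 m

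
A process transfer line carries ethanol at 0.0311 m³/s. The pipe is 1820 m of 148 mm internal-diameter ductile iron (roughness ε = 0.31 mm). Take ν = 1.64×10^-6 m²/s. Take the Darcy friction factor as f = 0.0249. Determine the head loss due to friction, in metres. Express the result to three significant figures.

h_f ≈ 51.0 m

V = 4Q/(πD²) = 4·0.0311/(π·0.148²) = 1.808 m/s
h_f = f(L/D)V²/(2g) = 0.02490·(1820/0.148)·1.808²/(2·9.81) = 51.00 m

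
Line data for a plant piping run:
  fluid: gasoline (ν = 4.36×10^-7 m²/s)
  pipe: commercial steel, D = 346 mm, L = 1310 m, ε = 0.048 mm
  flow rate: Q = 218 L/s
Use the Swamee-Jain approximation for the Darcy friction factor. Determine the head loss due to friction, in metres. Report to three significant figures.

V = 4Q/(πD²) = 4·0.218/(π·0.346²) = 2.319 m/s
Re = VD/ν = 2.319·0.346/4.36×10^-7 = 1.84×10^6 → turbulent
ε/D = 0.048/346 = 1.39×10^-4
Swamee-Jain: f = 0.01355
h_f = f(L/D)V²/(2g) = 0.01355·(1310/0.346)·2.319²/(2·9.81) = 14.06 m

h_f ≈ 14.1 m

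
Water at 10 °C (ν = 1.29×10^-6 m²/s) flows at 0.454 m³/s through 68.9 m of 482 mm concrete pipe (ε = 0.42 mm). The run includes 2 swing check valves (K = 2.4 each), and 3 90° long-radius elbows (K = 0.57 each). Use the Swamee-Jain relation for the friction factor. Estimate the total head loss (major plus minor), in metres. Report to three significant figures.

V = 4Q/(πD²) = 2.488 m/s; V²/2g = 0.3155 m
Re = 9.30×10^5, ε/D = 8.71×10^-4 → f = 0.01945 (Swamee-Jain)
Major: h_f = f(L/D)·V²/2g = 0.01945·142.9·0.3155 = 0.8773 m
Minor: ΣK = 6.51; h_m = ΣK·V²/2g = 2.054 m
Total H_L = 0.8773 + 2.054 = 2.931 m

H_L ≈ 2.93 m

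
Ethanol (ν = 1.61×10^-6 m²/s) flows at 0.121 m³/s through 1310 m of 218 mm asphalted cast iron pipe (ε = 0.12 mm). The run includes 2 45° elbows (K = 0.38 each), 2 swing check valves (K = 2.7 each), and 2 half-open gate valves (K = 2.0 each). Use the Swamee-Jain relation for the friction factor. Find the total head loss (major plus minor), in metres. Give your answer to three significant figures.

V = 4Q/(πD²) = 3.242 m/s; V²/2g = 0.5356 m
Re = 4.39×10^5, ε/D = 5.50×10^-4 → f = 0.01820 (Swamee-Jain)
Major: h_f = f(L/D)·V²/2g = 0.01820·6009·0.5356 = 58.58 m
Minor: ΣK = 10.2; h_m = ΣK·V²/2g = 5.442 m
Total H_L = 58.58 + 5.442 = 64.03 m

H_L ≈ 64.0 m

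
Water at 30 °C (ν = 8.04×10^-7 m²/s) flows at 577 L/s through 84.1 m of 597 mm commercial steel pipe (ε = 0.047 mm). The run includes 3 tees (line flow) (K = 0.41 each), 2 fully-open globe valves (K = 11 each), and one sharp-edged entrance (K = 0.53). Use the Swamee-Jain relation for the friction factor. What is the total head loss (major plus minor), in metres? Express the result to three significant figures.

H_L ≈ 5.53 m

V = 4Q/(πD²) = 2.061 m/s; V²/2g = 0.2166 m
Re = 1.53×10^6, ε/D = 7.87×10^-5 → f = 0.01272 (Swamee-Jain)
Major: h_f = f(L/D)·V²/2g = 0.01272·140.9·0.2166 = 0.3880 m
Minor: ΣK = 23.8; h_m = ΣK·V²/2g = 5.145 m
Total H_L = 0.3880 + 5.145 = 5.533 m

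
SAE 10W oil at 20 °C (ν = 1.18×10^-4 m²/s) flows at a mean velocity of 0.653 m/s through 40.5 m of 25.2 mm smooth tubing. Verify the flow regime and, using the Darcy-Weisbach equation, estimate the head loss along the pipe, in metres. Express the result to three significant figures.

h_f ≈ 16.0 m

Re = VD/ν = 0.653·0.02520/1.18×10^-4 = 139 → laminar (Re < 2300)
f = 64/Re = 0.4589
h_f = f(L/D)V²/(2g) = 0.4589·(40.5/0.02520)·0.653²/(2·9.81) = 16.03 m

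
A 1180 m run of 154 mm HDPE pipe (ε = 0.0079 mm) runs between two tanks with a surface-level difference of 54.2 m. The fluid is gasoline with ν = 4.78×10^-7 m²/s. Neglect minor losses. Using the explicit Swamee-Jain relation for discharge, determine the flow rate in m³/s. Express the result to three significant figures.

Swamee-Jain (Type II): Q = -0.965·√(gD⁵h_f/L)·ln[ε/(3.7D) + √(3.17ν²L/(gD³h_f))]
√(gD⁵h_f/L) = √(9.81·0.154⁵·54.2/1180) = 0.006247
ε/(3.7D) = 1.39×10^-5; √(3.17ν²L/(gD³h_f)) = 2.10×10^-5
Q = -0.965·0.006247·ln(3.484×10^-5) = 0.06188 m³/s
Check: V = 3.32 m/s, Re = 1.07×10^6, f = 0.01262, h_f = 54.4 m ≈ 54.2 m ✓

Q ≈ 0.0619 m³/s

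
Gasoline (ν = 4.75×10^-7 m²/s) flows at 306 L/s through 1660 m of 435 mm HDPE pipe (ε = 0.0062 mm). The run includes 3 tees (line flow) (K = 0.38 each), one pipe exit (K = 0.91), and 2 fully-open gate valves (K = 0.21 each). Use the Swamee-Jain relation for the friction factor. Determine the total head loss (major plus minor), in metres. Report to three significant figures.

V = 4Q/(πD²) = 2.059 m/s; V²/2g = 0.2161 m
Re = 1.89×10^6, ε/D = 1.43×10^-5 → f = 0.01096 (Swamee-Jain)
Major: h_f = f(L/D)·V²/2g = 0.01096·3816·0.2161 = 9.039 m
Minor: ΣK = 2.47; h_m = ΣK·V²/2g = 0.5337 m
Total H_L = 9.039 + 0.5337 = 9.572 m

H_L ≈ 9.57 m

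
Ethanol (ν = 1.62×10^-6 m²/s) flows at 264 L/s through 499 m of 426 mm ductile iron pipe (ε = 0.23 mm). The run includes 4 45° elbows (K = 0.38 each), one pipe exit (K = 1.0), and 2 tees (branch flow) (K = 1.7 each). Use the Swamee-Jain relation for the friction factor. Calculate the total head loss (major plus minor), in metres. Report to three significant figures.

V = 4Q/(πD²) = 1.852 m/s; V²/2g = 0.1749 m
Re = 4.87×10^5, ε/D = 5.40×10^-4 → f = 0.01804 (Swamee-Jain)
Major: h_f = f(L/D)·V²/2g = 0.01804·1171·0.1749 = 3.696 m
Minor: ΣK = 5.92; h_m = ΣK·V²/2g = 1.035 m
Total H_L = 3.696 + 1.035 = 4.731 m

H_L ≈ 4.73 m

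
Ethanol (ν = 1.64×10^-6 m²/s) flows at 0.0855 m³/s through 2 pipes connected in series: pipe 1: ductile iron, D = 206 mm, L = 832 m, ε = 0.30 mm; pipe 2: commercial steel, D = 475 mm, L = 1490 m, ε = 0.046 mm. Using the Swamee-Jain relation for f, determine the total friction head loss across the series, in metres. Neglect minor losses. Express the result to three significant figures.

H ≈ 31.0 m

Pipe 1: V = 2.565 m/s, Re = 3.22×10^5, ε/D = 0.00146, f = 0.02241, h_1 = f(L/D)V²/2g = 30.36 m
Pipe 2: V = 0.4825 m/s, Re = 1.40×10^5, ε/D = 9.68×10^-5, f = 0.01736, h_2 = f(L/D)V²/2g = 0.6462 m
Series → Q common, losses add: H = Σh = 31.00 m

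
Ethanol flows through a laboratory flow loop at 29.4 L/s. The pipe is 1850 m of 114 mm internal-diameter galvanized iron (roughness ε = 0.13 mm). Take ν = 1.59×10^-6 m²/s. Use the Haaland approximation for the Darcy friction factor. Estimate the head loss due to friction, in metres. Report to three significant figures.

h_f ≈ 147 m

V = 4Q/(πD²) = 4·0.0294/(π·0.114²) = 2.880 m/s
Re = VD/ν = 2.880·0.114/1.59×10^-6 = 2.07×10^5 → turbulent
ε/D = 0.13/114 = 0.00114
Haaland: f = 0.02142
h_f = f(L/D)V²/(2g) = 0.02142·(1850/0.114)·2.880²/(2·9.81) = 147.0 m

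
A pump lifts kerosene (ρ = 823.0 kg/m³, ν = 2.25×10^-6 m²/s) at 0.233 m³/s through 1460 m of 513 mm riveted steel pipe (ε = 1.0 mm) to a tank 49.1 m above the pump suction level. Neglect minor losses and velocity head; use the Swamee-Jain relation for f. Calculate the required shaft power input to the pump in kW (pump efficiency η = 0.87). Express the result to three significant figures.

P_shaft ≈ 116 kW

V = 4Q/(πD²) = 1.127 m/s; Re = 2.57×10^5; ε/D = 0.00195; f = 0.02413
h_f = f(L/D)V²/2g = 4.448 m
Total head H = z + h_f = 49.1 + 4.448 = 53.55 m
P_hyd = ρgQH = 823.0·9.81·0.233·53.55 = 100.7 kW
P_shaft = P_hyd/η = 100.7/0.87 = 115.8 kW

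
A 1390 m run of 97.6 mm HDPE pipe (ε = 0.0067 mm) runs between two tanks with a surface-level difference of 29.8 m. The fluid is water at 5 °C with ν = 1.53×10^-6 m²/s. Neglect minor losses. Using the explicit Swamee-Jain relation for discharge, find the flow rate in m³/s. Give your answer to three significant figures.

Swamee-Jain (Type II): Q = -0.965·√(gD⁵h_f/L)·ln[ε/(3.7D) + √(3.17ν²L/(gD³h_f))]
√(gD⁵h_f/L) = √(9.81·0.0976⁵·29.8/1390) = 0.001365
ε/(3.7D) = 1.86×10^-5; √(3.17ν²L/(gD³h_f)) = 1.95×10^-4
Q = -0.965·0.001365·ln(2.134×10^-4) = 0.01113 m³/s
Check: V = 1.49 m/s, Re = 9.49×10^4, f = 0.01846, h_f = 29.7 m ≈ 29.8 m ✓

Q ≈ 0.0111 m³/s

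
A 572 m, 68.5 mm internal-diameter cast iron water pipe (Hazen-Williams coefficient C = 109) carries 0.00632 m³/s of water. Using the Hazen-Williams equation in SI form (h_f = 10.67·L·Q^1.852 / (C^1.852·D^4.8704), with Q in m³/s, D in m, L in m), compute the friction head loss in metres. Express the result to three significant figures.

h_f ≈ 40.7 m

h_f = 10.67·572·0.00632^1.852 / (109^1.852·0.0685^4.8704) = 40.72 m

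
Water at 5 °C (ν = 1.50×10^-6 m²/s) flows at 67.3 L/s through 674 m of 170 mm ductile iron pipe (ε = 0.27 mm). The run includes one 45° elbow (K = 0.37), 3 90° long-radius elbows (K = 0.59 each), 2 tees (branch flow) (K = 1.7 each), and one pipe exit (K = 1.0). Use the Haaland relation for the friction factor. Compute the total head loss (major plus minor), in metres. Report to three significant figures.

V = 4Q/(πD²) = 2.965 m/s; V²/2g = 0.4481 m
Re = 3.36×10^5, ε/D = 0.00159 → f = 0.02265 (Haaland)
Major: h_f = f(L/D)·V²/2g = 0.02265·3965·0.4481 = 40.24 m
Minor: ΣK = 6.54; h_m = ΣK·V²/2g = 2.930 m
Total H_L = 40.24 + 2.930 = 43.17 m

H_L ≈ 43.2 m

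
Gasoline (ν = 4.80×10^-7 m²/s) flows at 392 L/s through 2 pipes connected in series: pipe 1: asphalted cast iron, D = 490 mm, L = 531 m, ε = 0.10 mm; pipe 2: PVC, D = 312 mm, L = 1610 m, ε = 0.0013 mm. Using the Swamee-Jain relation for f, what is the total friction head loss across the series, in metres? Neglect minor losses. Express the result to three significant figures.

Pipe 1: V = 2.079 m/s, Re = 2.12×10^6, ε/D = 2.04×10^-4, f = 0.01434, h_1 = f(L/D)V²/2g = 3.423 m
Pipe 2: V = 5.127 m/s, Re = 3.33×10^6, ε/D = 4.17×10^-6, f = 0.009793, h_2 = f(L/D)V²/2g = 67.71 m
Series → Q common, losses add: H = Σh = 71.13 m

H ≈ 71.1 m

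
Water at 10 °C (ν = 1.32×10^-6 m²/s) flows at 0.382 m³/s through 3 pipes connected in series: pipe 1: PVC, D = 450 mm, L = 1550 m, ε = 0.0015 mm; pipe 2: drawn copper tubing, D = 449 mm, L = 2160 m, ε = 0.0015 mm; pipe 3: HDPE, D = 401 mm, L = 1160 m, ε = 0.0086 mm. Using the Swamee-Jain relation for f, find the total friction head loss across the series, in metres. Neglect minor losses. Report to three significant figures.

Pipe 1: V = 2.402 m/s, Re = 8.19×10^5, ε/D = 3.33×10^-6, f = 0.01208, h_1 = f(L/D)V²/2g = 12.24 m
Pipe 2: V = 2.413 m/s, Re = 8.21×10^5, ε/D = 3.34×10^-6, f = 0.01208, h_2 = f(L/D)V²/2g = 17.24 m
Pipe 3: V = 3.025 m/s, Re = 9.19×10^5, ε/D = 2.14×10^-5, f = 0.01226, h_3 = f(L/D)V²/2g = 16.53 m
Series → Q common, losses add: H = Σh = 46.01 m

H ≈ 46.0 m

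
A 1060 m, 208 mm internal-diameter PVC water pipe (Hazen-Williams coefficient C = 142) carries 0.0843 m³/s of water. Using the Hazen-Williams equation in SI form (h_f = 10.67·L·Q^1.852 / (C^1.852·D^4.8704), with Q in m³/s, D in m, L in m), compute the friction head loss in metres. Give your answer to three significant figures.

h_f ≈ 25.1 m

h_f = 10.67·1060·0.0843^1.852 / (142^1.852·0.208^4.8704) = 25.08 m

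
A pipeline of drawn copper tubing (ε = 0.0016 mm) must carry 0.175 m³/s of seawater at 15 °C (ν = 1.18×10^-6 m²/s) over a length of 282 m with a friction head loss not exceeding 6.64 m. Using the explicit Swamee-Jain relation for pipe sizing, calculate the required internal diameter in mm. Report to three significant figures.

Swamee-Jain (Type III): D = 0.66·[ε^1.25·(LQ²/(gh_f))^4.75 + ν·Q^9.4·(L/(gh_f))^5.2]^0.04
LQ²/(gh_f) = 0.1326; L/(gh_f) = 4.329
Term 1 = ε^1.25·(…)^4.75 = 3.86×10^-12; Term 2 = ν·Q^9.4·(…)^5.2 = 1.84×10^-10
D = 0.66·(3.86×10^-12 + 1.84×10^-10)^0.04 = 0.2695 m = 269 mm
Check: V = 3.07 m/s, Re = 7.01×10^5, f = 0.01245, h_f = 6.25 m ≈ 6.64 m ✓

D ≈ 269 mm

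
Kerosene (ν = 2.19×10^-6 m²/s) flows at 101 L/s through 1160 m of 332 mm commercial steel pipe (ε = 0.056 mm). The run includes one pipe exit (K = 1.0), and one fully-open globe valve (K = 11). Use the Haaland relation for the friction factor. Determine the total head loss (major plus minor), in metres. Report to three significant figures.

H_L ≈ 4.94 m

V = 4Q/(πD²) = 1.167 m/s; V²/2g = 0.06938 m
Re = 1.77×10^5, ε/D = 1.69×10^-4 → f = 0.01696 (Haaland)
Major: h_f = f(L/D)·V²/2g = 0.01696·3494·0.06938 = 4.111 m
Minor: ΣK = 12.0; h_m = ΣK·V²/2g = 0.8325 m
Total H_L = 4.111 + 0.8325 = 4.943 m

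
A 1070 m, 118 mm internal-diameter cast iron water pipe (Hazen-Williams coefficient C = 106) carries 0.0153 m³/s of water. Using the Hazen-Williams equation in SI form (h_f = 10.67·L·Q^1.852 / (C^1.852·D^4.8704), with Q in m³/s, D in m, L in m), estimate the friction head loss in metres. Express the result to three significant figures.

h_f ≈ 29.2 m

h_f = 10.67·1070·0.0153^1.852 / (106^1.852·0.118^4.8704) = 29.18 m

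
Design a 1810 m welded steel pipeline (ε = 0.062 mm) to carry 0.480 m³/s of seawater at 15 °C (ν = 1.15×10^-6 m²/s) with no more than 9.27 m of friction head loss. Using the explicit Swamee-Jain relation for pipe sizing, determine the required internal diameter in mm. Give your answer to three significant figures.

D ≈ 557 mm

Swamee-Jain (Type III): D = 0.66·[ε^1.25·(LQ²/(gh_f))^4.75 + ν·Q^9.4·(L/(gh_f))^5.2]^0.04
LQ²/(gh_f) = 4.586; L/(gh_f) = 19.90
Term 1 = ε^1.25·(…)^4.75 = 0.00762; Term 2 = ν·Q^9.4·(…)^5.2 = 0.00659
D = 0.66·(0.00762 + 0.00659)^0.04 = 0.5567 m = 557 mm
Check: V = 1.97 m/s, Re = 9.55×10^5, f = 0.01372, h_f = 8.84 m ≈ 9.27 m ✓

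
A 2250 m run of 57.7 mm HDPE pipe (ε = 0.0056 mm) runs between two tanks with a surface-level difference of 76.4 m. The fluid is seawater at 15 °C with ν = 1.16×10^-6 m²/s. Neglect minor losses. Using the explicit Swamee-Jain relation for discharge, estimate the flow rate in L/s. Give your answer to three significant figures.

Q ≈ 3.64 L/s

Swamee-Jain (Type II): Q = -0.965·√(gD⁵h_f/L)·ln[ε/(3.7D) + √(3.17ν²L/(gD³h_f))]
√(gD⁵h_f/L) = √(9.81·0.0577⁵·76.4/2250) = 4.616×10^-4
ε/(3.7D) = 2.62×10^-5; √(3.17ν²L/(gD³h_f)) = 2.58×10^-4
Q = -0.965·4.616×10^-4·ln(2.844×10^-4) = 0.003637 m³/s
Check: V = 1.39 m/s, Re = 6.92×10^4, f = 0.01979, h_f = 76.1 m ≈ 76.4 m ✓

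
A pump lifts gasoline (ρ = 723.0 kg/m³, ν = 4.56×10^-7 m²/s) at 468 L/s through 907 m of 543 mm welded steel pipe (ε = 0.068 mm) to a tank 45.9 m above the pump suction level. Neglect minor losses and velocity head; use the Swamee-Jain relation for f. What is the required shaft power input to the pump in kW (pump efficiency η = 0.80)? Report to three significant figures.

P_shaft ≈ 209 kW

V = 4Q/(πD²) = 2.021 m/s; Re = 2.41×10^6; ε/D = 1.25×10^-4; f = 0.01318
h_f = f(L/D)V²/2g = 4.585 m
Total head H = z + h_f = 45.9 + 4.585 = 50.48 m
P_hyd = ρgQH = 723.0·9.81·0.468·50.48 = 167.6 kW
P_shaft = P_hyd/η = 167.6/0.80 = 209.5 kW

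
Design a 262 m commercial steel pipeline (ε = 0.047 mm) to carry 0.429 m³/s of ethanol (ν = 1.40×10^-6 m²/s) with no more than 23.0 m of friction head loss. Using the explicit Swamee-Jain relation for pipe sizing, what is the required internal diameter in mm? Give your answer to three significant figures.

Swamee-Jain (Type III): D = 0.66·[ε^1.25·(LQ²/(gh_f))^4.75 + ν·Q^9.4·(L/(gh_f))^5.2]^0.04
LQ²/(gh_f) = 0.2137; L/(gh_f) = 1.161
Term 1 = ε^1.25·(…)^4.75 = 2.55×10^-9; Term 2 = ν·Q^9.4·(…)^5.2 = 1.07×10^-9
D = 0.66·(2.55×10^-9 + 1.07×10^-9)^0.04 = 0.3033 m = 303 mm
Check: V = 5.94 m/s, Re = 1.29×10^6, f = 0.01403, h_f = 21.8 m ≈ 23.0 m ✓

D ≈ 303 mm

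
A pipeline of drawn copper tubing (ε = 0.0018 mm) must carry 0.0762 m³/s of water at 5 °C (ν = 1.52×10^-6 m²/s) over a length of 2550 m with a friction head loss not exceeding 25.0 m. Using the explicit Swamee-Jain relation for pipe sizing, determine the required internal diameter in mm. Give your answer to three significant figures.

Swamee-Jain (Type III): D = 0.66·[ε^1.25·(LQ²/(gh_f))^4.75 + ν·Q^9.4·(L/(gh_f))^5.2]^0.04
LQ²/(gh_f) = 0.06037; L/(gh_f) = 10.40
Term 1 = ε^1.25·(…)^4.75 = 1.07×10^-13; Term 2 = ν·Q^9.4·(…)^5.2 = 9.13×10^-12
D = 0.66·(1.07×10^-13 + 9.13×10^-12)^0.04 = 0.2389 m = 239 mm
Check: V = 1.70 m/s, Re = 2.67×10^5, f = 0.01477, h_f = 23.2 m ≈ 25.0 m ✓

D ≈ 239 mm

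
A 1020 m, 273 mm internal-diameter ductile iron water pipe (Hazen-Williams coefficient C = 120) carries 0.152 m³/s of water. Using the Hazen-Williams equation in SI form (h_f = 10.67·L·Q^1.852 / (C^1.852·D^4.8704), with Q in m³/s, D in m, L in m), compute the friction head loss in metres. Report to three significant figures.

h_f = 10.67·1020·0.152^1.852 / (120^1.852·0.273^4.8704) = 26.12 m

h_f ≈ 26.1 m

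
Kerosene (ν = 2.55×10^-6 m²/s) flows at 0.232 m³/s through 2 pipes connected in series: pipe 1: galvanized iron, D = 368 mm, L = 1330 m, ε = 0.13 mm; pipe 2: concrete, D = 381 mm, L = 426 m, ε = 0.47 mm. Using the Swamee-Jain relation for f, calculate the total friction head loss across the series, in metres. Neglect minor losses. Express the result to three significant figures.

H ≈ 20.3 m

Pipe 1: V = 2.181 m/s, Re = 3.15×10^5, ε/D = 3.53×10^-4, f = 0.01735, h_1 = f(L/D)V²/2g = 15.21 m
Pipe 2: V = 2.035 m/s, Re = 3.04×10^5, ε/D = 0.00123, f = 0.02165, h_2 = f(L/D)V²/2g = 5.110 m
Series → Q common, losses add: H = Σh = 20.32 m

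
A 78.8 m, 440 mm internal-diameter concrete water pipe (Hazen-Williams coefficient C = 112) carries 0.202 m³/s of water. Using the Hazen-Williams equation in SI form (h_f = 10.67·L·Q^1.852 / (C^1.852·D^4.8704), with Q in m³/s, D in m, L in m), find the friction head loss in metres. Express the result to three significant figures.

h_f ≈ 0.380 m

h_f = 10.67·78.8·0.202^1.852 / (112^1.852·0.440^4.8704) = 0.3798 m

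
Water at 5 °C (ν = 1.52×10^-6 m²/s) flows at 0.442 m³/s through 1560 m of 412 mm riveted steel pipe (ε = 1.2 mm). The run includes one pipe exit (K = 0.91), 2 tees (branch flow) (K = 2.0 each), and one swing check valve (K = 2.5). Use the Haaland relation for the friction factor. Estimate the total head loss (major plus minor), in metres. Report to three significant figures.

V = 4Q/(πD²) = 3.315 m/s; V²/2g = 0.5602 m
Re = 8.99×10^5, ε/D = 0.00291 → f = 0.02614 (Haaland)
Major: h_f = f(L/D)·V²/2g = 0.02614·3786·0.5602 = 55.45 m
Minor: ΣK = 7.41; h_m = ΣK·V²/2g = 4.151 m
Total H_L = 55.45 + 4.151 = 59.60 m

H_L ≈ 59.6 m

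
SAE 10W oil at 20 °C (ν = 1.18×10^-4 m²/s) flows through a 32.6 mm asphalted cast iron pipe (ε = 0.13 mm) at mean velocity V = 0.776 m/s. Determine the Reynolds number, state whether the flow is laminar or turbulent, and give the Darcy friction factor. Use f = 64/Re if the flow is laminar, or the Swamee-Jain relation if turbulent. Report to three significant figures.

Re = VD/ν = 0.7760·0.0326/1.18×10^-4 = 214
Re < 2300 → laminar → f = 64/Re = 0.2985

Re ≈ 214; laminar; f = 64/Re ≈ 0.299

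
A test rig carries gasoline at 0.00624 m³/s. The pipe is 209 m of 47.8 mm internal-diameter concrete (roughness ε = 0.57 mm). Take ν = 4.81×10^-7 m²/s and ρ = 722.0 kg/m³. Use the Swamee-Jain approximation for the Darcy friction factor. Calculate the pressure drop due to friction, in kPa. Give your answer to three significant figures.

Δp ≈ 773 kPa

V = 4Q/(πD²) = 4·0.00624/(π·0.0478²) = 3.477 m/s
Re = VD/ν = 3.477·0.0478/4.81×10^-7 = 3.46×10^5 → turbulent
ε/D = 0.57/47.8 = 0.0119
Swamee-Jain: f = 0.04052
h_f = f(L/D)V²/(2g) = 0.04052·(209/0.0478)·3.477²/(2·9.81) = 109.2 m
Δp = ρg·h_f = 722.0·9.81·109.2 = 773.4 kPa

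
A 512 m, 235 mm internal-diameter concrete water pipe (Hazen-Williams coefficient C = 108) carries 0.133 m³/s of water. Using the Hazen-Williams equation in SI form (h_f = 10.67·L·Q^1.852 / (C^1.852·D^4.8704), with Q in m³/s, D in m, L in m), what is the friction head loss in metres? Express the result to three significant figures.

h_f ≈ 25.8 m

h_f = 10.67·512·0.133^1.852 / (108^1.852·0.235^4.8704) = 25.83 m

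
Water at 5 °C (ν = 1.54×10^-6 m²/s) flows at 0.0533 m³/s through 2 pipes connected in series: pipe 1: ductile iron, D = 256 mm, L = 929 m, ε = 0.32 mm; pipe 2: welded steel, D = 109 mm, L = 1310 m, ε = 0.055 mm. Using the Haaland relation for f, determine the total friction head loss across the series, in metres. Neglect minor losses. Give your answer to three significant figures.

H ≈ 360 m

Pipe 1: V = 1.036 m/s, Re = 1.72×10^5, ε/D = 0.00125, f = 0.02202, h_1 = f(L/D)V²/2g = 4.367 m
Pipe 2: V = 5.712 m/s, Re = 4.04×10^5, ε/D = 5.05×10^-4, f = 0.01779, h_2 = f(L/D)V²/2g = 355.5 m
Series → Q common, losses add: H = Σh = 359.9 m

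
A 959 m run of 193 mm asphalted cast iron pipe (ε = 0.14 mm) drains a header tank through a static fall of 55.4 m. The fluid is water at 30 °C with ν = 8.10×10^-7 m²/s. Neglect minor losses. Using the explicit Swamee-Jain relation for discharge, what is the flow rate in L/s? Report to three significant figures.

Swamee-Jain (Type II): Q = -0.965·√(gD⁵h_f/L)·ln[ε/(3.7D) + √(3.17ν²L/(gD³h_f))]
√(gD⁵h_f/L) = √(9.81·0.193⁵·55.4/959) = 0.01232
ε/(3.7D) = 1.96×10^-4; √(3.17ν²L/(gD³h_f)) = 2.26×10^-5
Q = -0.965·0.01232·ln(2.186×10^-4) = 0.1002 m³/s
Check: V = 3.42 m/s, Re = 8.16×10^5, f = 0.01876, h_f = 55.7 m ≈ 55.4 m ✓

Q ≈ 100 L/s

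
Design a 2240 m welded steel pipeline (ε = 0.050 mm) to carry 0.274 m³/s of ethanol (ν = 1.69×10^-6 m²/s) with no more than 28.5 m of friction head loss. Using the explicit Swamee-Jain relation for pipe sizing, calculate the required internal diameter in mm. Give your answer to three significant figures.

Swamee-Jain (Type III): D = 0.66·[ε^1.25·(LQ²/(gh_f))^4.75 + ν·Q^9.4·(L/(gh_f))^5.2]^0.04
LQ²/(gh_f) = 0.6015; L/(gh_f) = 8.012
Term 1 = ε^1.25·(…)^4.75 = 3.76×10^-7; Term 2 = ν·Q^9.4·(…)^5.2 = 4.39×10^-7
D = 0.66·(3.76×10^-7 + 4.39×10^-7)^0.04 = 0.3767 m = 377 mm
Check: V = 2.46 m/s, Re = 5.48×10^5, f = 0.01470, h_f = 26.9 m ≈ 28.5 m ✓

D ≈ 377 mm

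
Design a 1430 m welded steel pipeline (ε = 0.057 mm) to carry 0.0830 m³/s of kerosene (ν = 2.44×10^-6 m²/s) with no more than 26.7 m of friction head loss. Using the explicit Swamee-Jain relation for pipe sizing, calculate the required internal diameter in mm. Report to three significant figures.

D ≈ 225 mm

Swamee-Jain (Type III): D = 0.66·[ε^1.25·(LQ²/(gh_f))^4.75 + ν·Q^9.4·(L/(gh_f))^5.2]^0.04
LQ²/(gh_f) = 0.03761; L/(gh_f) = 5.460
Term 1 = ε^1.25·(…)^4.75 = 8.46×10^-13; Term 2 = ν·Q^9.4·(…)^5.2 = 1.15×10^-12
D = 0.66·(8.46×10^-13 + 1.15×10^-12)^0.04 = 0.2247 m = 225 mm
Check: V = 2.09 m/s, Re = 1.93×10^5, f = 0.01757, h_f = 25.0 m ≈ 26.7 m ✓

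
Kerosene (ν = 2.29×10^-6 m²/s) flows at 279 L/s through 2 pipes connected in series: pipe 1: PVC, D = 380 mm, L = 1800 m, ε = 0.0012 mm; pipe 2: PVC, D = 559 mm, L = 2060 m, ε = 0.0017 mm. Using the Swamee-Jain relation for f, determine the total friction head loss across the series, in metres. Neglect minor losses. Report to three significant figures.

Pipe 1: V = 2.460 m/s, Re = 4.08×10^5, ε/D = 3.16×10^-6, f = 0.01362, h_1 = f(L/D)V²/2g = 19.91 m
Pipe 2: V = 1.137 m/s, Re = 2.78×10^5, ε/D = 3.04×10^-6, f = 0.01462, h_2 = f(L/D)V²/2g = 3.549 m
Series → Q common, losses add: H = Σh = 23.45 m

H ≈ 23.5 m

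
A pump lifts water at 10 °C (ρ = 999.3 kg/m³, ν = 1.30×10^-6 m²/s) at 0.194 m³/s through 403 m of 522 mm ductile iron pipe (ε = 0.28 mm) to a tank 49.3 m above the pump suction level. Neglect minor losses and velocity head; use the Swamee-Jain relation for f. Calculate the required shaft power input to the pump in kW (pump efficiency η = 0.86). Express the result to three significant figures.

V = 4Q/(πD²) = 0.9065 m/s; Re = 3.64×10^5; ε/D = 5.36×10^-4; f = 0.01831
h_f = f(L/D)V²/2g = 0.5920 m
Total head H = z + h_f = 49.3 + 0.5920 = 49.89 m
P_hyd = ρgQH = 999.3·9.81·0.194·49.89 = 94.89 kW
P_shaft = P_hyd/η = 94.89/0.86 = 110.3 kW

P_shaft ≈ 110 kW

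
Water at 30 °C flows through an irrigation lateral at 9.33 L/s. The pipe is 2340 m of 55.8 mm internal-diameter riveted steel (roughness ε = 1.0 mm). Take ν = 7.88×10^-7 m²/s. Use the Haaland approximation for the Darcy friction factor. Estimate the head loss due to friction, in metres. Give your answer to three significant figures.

V = 4Q/(πD²) = 4·0.00933/(π·0.0558²) = 3.815 m/s
Re = VD/ν = 3.815·0.0558/7.88×10^-7 = 2.70×10^5 → turbulent
ε/D = 1.0/55.8 = 0.0179
Haaland: f = 0.04690
h_f = f(L/D)V²/(2g) = 0.04690·(2340/0.0558)·3.815²/(2·9.81) = 1459 m

h_f ≈ 1460 m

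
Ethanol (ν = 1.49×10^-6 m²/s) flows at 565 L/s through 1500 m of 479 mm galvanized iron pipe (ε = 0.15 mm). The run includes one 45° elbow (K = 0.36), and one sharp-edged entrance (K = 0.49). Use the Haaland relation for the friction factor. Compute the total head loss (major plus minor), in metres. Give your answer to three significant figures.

H_L ≈ 25.1 m

V = 4Q/(πD²) = 3.135 m/s; V²/2g = 0.5010 m
Re = 1.01×10^6, ε/D = 3.13×10^-4 → f = 0.01572 (Haaland)
Major: h_f = f(L/D)·V²/2g = 0.01572·3132·0.5010 = 24.66 m
Minor: ΣK = 0.850; h_m = ΣK·V²/2g = 0.4259 m
Total H_L = 24.66 + 0.4259 = 25.08 m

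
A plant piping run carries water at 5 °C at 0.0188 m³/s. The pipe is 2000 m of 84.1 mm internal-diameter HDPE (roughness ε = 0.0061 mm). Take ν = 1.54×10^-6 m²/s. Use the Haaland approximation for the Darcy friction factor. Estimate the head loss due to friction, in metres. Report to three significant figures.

h_f ≈ 225 m

V = 4Q/(πD²) = 4·0.0188/(π·0.0841²) = 3.384 m/s
Re = VD/ν = 3.384·0.0841/1.54×10^-6 = 1.85×10^5 → turbulent
ε/D = 0.0061/84.1 = 7.25×10^-5
Haaland: f = 0.01621
h_f = f(L/D)V²/(2g) = 0.01621·(2000/0.0841)·3.384²/(2·9.81) = 225.0 m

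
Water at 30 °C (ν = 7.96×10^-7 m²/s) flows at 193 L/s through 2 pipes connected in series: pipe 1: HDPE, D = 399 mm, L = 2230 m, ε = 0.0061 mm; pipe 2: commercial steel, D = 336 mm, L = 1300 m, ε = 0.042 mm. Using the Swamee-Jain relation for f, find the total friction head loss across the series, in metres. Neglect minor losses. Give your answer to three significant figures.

H ≈ 21.5 m

Pipe 1: V = 1.544 m/s, Re = 7.74×10^5, ε/D = 1.53×10^-5, f = 0.01244, h_1 = f(L/D)V²/2g = 8.444 m
Pipe 2: V = 2.177 m/s, Re = 9.19×10^5, ε/D = 1.25×10^-4, f = 0.01395, h_2 = f(L/D)V²/2g = 13.03 m
Series → Q common, losses add: H = Σh = 21.48 m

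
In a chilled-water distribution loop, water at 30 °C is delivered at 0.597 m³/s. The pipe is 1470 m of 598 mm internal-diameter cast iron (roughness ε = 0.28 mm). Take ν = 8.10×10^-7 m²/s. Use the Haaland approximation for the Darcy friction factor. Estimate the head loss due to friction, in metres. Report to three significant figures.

V = 4Q/(πD²) = 4·0.597/(π·0.598²) = 2.126 m/s
Re = VD/ν = 2.126·0.598/8.10×10^-7 = 1.57×10^6 → turbulent
ε/D = 0.28/598 = 4.68×10^-4
Haaland: f = 0.01679
h_f = f(L/D)V²/(2g) = 0.01679·(1470/0.598)·2.126²/(2·9.81) = 9.503 m

h_f ≈ 9.50 m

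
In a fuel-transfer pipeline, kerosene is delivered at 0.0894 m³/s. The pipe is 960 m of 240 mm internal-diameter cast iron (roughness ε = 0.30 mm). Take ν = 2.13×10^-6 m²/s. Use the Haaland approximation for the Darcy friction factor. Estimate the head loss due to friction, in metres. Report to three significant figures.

V = 4Q/(πD²) = 4·0.0894/(π·0.240²) = 1.976 m/s
Re = VD/ν = 1.976·0.240/2.13×10^-6 = 2.23×10^5 → turbulent
ε/D = 0.30/240 = 0.00125
Haaland: f = 0.02176
h_f = f(L/D)V²/(2g) = 0.02176·(960/0.240)·1.976²/(2·9.81) = 17.32 m

h_f ≈ 17.3 m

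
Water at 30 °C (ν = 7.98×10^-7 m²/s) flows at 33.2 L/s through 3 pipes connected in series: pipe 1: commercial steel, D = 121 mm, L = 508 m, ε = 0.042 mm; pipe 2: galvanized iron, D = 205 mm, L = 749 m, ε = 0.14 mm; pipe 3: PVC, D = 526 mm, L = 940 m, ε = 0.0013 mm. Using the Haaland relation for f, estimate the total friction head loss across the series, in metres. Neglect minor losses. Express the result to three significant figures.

Pipe 1: V = 2.887 m/s, Re = 4.38×10^5, ε/D = 3.47×10^-4, f = 0.01666, h_1 = f(L/D)V²/2g = 29.71 m
Pipe 2: V = 1.006 m/s, Re = 2.58×10^5, ε/D = 6.83×10^-4, f = 0.01922, h_2 = f(L/D)V²/2g = 3.622 m
Pipe 3: V = 0.1528 m/s, Re = 1.01×10^5, ε/D = 2.47×10^-6, f = 0.01781, h_3 = f(L/D)V²/2g = 0.03786 m
Series → Q common, losses add: H = Σh = 33.37 m

H ≈ 33.4 m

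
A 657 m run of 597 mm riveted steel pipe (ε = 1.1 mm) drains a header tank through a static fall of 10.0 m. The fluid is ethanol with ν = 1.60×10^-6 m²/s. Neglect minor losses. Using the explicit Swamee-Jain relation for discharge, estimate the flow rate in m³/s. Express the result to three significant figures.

Swamee-Jain (Type II): Q = -0.965·√(gD⁵h_f/L)·ln[ε/(3.7D) + √(3.17ν²L/(gD³h_f))]
√(gD⁵h_f/L) = √(9.81·0.597⁵·10.0/657) = 0.1064
ε/(3.7D) = 4.98×10^-4; √(3.17ν²L/(gD³h_f)) = 1.60×10^-5
Q = -0.965·0.1064·ln(5.140×10^-4) = 0.7777 m³/s
Check: V = 2.78 m/s, Re = 1.04×10^6, f = 0.02318, h_f = 10.0 m ≈ 10.0 m ✓

Q ≈ 0.778 m³/s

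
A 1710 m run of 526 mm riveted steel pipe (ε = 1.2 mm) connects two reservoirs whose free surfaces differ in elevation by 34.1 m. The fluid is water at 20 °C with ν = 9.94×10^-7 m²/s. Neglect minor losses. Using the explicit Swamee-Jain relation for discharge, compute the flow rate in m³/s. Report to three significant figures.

Q ≈ 0.632 m³/s

Swamee-Jain (Type II): Q = -0.965·√(gD⁵h_f/L)·ln[ε/(3.7D) + √(3.17ν²L/(gD³h_f))]
√(gD⁵h_f/L) = √(9.81·0.526⁵·34.1/1710) = 0.08875
ε/(3.7D) = 6.17×10^-4; √(3.17ν²L/(gD³h_f)) = 1.05×10^-5
Q = -0.965·0.08875·ln(6.271×10^-4) = 0.6316 m³/s
Check: V = 2.91 m/s, Re = 1.54×10^6, f = 0.02443, h_f = 34.2 m ≈ 34.1 m ✓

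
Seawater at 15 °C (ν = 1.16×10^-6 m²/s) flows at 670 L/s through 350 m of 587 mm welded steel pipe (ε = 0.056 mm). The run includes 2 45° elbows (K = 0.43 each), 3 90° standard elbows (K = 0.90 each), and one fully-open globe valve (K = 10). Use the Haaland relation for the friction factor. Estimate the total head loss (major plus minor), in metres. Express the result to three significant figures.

H_L ≈ 6.66 m

V = 4Q/(πD²) = 2.476 m/s; V²/2g = 0.3124 m
Re = 1.25×10^6, ε/D = 9.54×10^-5 → f = 0.01303 (Haaland)
Major: h_f = f(L/D)·V²/2g = 0.01303·596.3·0.3124 = 2.427 m
Minor: ΣK = 13.6; h_m = ΣK·V²/2g = 4.236 m
Total H_L = 2.427 + 4.236 = 6.663 m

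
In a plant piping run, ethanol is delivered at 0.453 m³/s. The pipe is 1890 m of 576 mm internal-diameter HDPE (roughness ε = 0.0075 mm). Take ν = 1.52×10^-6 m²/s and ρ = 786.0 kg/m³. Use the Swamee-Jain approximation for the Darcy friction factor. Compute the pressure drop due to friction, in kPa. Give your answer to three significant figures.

V = 4Q/(πD²) = 4·0.453/(π·0.576²) = 1.738 m/s
Re = VD/ν = 1.738·0.576/1.52×10^-6 = 6.59×10^5 → turbulent
ε/D = 0.0075/576 = 1.30×10^-5
Swamee-Jain: f = 0.01271
h_f = f(L/D)V²/(2g) = 0.01271·(1890/0.576)·1.738²/(2·9.81) = 6.426 m
Δp = ρg·h_f = 786.0·9.81·6.426 = 49.55 kPa

Δp ≈ 49.6 kPa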